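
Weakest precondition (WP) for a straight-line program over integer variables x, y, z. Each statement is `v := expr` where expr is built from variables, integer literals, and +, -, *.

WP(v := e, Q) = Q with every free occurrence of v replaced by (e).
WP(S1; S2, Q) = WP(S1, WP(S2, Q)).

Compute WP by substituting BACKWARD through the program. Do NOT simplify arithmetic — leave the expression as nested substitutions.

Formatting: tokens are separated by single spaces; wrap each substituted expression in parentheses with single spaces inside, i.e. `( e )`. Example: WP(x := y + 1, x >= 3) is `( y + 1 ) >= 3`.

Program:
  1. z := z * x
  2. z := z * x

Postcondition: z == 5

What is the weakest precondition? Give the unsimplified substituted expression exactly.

post: z == 5
stmt 2: z := z * x  -- replace 1 occurrence(s) of z with (z * x)
  => ( z * x ) == 5
stmt 1: z := z * x  -- replace 1 occurrence(s) of z with (z * x)
  => ( ( z * x ) * x ) == 5

Answer: ( ( z * x ) * x ) == 5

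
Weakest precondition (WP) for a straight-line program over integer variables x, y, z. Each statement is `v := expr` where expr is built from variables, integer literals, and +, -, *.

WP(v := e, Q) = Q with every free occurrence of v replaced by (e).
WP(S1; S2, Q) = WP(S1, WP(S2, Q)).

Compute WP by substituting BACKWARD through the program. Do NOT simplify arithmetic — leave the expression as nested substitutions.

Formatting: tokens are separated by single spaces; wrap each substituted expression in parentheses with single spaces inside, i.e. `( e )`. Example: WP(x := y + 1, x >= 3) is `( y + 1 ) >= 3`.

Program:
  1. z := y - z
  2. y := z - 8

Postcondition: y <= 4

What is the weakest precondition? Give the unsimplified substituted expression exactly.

post: y <= 4
stmt 2: y := z - 8  -- replace 1 occurrence(s) of y with (z - 8)
  => ( z - 8 ) <= 4
stmt 1: z := y - z  -- replace 1 occurrence(s) of z with (y - z)
  => ( ( y - z ) - 8 ) <= 4

Answer: ( ( y - z ) - 8 ) <= 4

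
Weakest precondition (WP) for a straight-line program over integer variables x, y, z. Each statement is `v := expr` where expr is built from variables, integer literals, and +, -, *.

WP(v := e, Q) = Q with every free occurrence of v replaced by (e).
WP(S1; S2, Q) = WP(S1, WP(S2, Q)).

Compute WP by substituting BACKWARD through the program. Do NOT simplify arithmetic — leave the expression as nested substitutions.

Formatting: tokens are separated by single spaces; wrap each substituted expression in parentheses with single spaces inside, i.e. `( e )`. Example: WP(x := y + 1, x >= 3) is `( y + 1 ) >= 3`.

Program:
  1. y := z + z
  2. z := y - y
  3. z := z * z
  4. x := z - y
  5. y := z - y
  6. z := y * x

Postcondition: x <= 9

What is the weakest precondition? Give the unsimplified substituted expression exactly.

post: x <= 9
stmt 6: z := y * x  -- replace 0 occurrence(s) of z with (y * x)
  => x <= 9
stmt 5: y := z - y  -- replace 0 occurrence(s) of y with (z - y)
  => x <= 9
stmt 4: x := z - y  -- replace 1 occurrence(s) of x with (z - y)
  => ( z - y ) <= 9
stmt 3: z := z * z  -- replace 1 occurrence(s) of z with (z * z)
  => ( ( z * z ) - y ) <= 9
stmt 2: z := y - y  -- replace 2 occurrence(s) of z with (y - y)
  => ( ( ( y - y ) * ( y - y ) ) - y ) <= 9
stmt 1: y := z + z  -- replace 5 occurrence(s) of y with (z + z)
  => ( ( ( ( z + z ) - ( z + z ) ) * ( ( z + z ) - ( z + z ) ) ) - ( z + z ) ) <= 9

Answer: ( ( ( ( z + z ) - ( z + z ) ) * ( ( z + z ) - ( z + z ) ) ) - ( z + z ) ) <= 9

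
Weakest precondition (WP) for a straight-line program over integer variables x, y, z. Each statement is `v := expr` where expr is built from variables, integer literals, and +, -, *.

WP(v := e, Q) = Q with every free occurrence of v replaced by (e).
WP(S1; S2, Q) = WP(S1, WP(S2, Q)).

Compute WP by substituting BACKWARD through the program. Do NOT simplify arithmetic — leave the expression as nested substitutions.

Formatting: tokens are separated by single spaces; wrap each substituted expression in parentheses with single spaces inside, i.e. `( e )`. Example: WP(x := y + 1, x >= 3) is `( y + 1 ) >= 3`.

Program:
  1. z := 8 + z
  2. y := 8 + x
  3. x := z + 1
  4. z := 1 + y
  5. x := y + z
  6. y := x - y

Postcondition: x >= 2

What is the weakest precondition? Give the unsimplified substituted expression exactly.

Answer: ( ( 8 + x ) + ( 1 + ( 8 + x ) ) ) >= 2

Derivation:
post: x >= 2
stmt 6: y := x - y  -- replace 0 occurrence(s) of y with (x - y)
  => x >= 2
stmt 5: x := y + z  -- replace 1 occurrence(s) of x with (y + z)
  => ( y + z ) >= 2
stmt 4: z := 1 + y  -- replace 1 occurrence(s) of z with (1 + y)
  => ( y + ( 1 + y ) ) >= 2
stmt 3: x := z + 1  -- replace 0 occurrence(s) of x with (z + 1)
  => ( y + ( 1 + y ) ) >= 2
stmt 2: y := 8 + x  -- replace 2 occurrence(s) of y with (8 + x)
  => ( ( 8 + x ) + ( 1 + ( 8 + x ) ) ) >= 2
stmt 1: z := 8 + z  -- replace 0 occurrence(s) of z with (8 + z)
  => ( ( 8 + x ) + ( 1 + ( 8 + x ) ) ) >= 2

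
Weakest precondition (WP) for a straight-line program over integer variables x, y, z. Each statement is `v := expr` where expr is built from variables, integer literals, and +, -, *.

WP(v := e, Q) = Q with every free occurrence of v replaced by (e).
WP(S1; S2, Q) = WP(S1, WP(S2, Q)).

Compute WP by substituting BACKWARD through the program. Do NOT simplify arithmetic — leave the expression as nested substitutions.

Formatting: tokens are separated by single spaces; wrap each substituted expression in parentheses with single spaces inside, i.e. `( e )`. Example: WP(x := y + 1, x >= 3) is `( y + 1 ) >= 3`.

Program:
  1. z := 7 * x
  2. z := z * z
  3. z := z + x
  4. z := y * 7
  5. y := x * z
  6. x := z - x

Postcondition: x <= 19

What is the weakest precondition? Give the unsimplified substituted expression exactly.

post: x <= 19
stmt 6: x := z - x  -- replace 1 occurrence(s) of x with (z - x)
  => ( z - x ) <= 19
stmt 5: y := x * z  -- replace 0 occurrence(s) of y with (x * z)
  => ( z - x ) <= 19
stmt 4: z := y * 7  -- replace 1 occurrence(s) of z with (y * 7)
  => ( ( y * 7 ) - x ) <= 19
stmt 3: z := z + x  -- replace 0 occurrence(s) of z with (z + x)
  => ( ( y * 7 ) - x ) <= 19
stmt 2: z := z * z  -- replace 0 occurrence(s) of z with (z * z)
  => ( ( y * 7 ) - x ) <= 19
stmt 1: z := 7 * x  -- replace 0 occurrence(s) of z with (7 * x)
  => ( ( y * 7 ) - x ) <= 19

Answer: ( ( y * 7 ) - x ) <= 19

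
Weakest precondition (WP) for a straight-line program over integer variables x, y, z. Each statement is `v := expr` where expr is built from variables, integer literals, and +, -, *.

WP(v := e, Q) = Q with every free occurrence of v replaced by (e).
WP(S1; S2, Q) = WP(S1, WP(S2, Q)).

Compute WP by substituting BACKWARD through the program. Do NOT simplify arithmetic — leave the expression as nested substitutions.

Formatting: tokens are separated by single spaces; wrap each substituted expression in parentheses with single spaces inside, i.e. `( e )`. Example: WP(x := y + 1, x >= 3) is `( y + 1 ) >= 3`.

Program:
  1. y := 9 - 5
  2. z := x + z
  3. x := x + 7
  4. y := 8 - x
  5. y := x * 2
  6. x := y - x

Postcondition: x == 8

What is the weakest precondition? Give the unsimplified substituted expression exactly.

Answer: ( ( ( x + 7 ) * 2 ) - ( x + 7 ) ) == 8

Derivation:
post: x == 8
stmt 6: x := y - x  -- replace 1 occurrence(s) of x with (y - x)
  => ( y - x ) == 8
stmt 5: y := x * 2  -- replace 1 occurrence(s) of y with (x * 2)
  => ( ( x * 2 ) - x ) == 8
stmt 4: y := 8 - x  -- replace 0 occurrence(s) of y with (8 - x)
  => ( ( x * 2 ) - x ) == 8
stmt 3: x := x + 7  -- replace 2 occurrence(s) of x with (x + 7)
  => ( ( ( x + 7 ) * 2 ) - ( x + 7 ) ) == 8
stmt 2: z := x + z  -- replace 0 occurrence(s) of z with (x + z)
  => ( ( ( x + 7 ) * 2 ) - ( x + 7 ) ) == 8
stmt 1: y := 9 - 5  -- replace 0 occurrence(s) of y with (9 - 5)
  => ( ( ( x + 7 ) * 2 ) - ( x + 7 ) ) == 8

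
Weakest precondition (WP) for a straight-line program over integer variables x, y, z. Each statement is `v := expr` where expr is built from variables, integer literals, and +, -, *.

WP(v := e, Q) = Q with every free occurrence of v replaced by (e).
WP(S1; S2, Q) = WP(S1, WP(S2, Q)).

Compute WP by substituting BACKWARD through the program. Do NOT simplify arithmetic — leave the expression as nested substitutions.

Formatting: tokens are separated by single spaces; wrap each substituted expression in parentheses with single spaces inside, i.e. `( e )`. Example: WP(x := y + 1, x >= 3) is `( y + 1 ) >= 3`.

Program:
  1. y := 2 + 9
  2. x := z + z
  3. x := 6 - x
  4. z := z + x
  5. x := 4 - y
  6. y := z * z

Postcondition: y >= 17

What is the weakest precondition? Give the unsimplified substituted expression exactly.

post: y >= 17
stmt 6: y := z * z  -- replace 1 occurrence(s) of y with (z * z)
  => ( z * z ) >= 17
stmt 5: x := 4 - y  -- replace 0 occurrence(s) of x with (4 - y)
  => ( z * z ) >= 17
stmt 4: z := z + x  -- replace 2 occurrence(s) of z with (z + x)
  => ( ( z + x ) * ( z + x ) ) >= 17
stmt 3: x := 6 - x  -- replace 2 occurrence(s) of x with (6 - x)
  => ( ( z + ( 6 - x ) ) * ( z + ( 6 - x ) ) ) >= 17
stmt 2: x := z + z  -- replace 2 occurrence(s) of x with (z + z)
  => ( ( z + ( 6 - ( z + z ) ) ) * ( z + ( 6 - ( z + z ) ) ) ) >= 17
stmt 1: y := 2 + 9  -- replace 0 occurrence(s) of y with (2 + 9)
  => ( ( z + ( 6 - ( z + z ) ) ) * ( z + ( 6 - ( z + z ) ) ) ) >= 17

Answer: ( ( z + ( 6 - ( z + z ) ) ) * ( z + ( 6 - ( z + z ) ) ) ) >= 17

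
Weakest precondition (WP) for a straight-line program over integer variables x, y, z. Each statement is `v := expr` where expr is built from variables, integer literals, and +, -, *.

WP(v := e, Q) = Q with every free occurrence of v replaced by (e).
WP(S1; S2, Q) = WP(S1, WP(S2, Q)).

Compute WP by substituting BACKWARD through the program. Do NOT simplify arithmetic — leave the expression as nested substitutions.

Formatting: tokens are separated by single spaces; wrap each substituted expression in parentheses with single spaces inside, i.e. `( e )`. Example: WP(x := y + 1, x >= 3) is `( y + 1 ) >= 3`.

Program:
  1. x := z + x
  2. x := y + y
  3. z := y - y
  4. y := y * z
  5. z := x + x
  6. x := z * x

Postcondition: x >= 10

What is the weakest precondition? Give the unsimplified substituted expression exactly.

Answer: ( ( ( y + y ) + ( y + y ) ) * ( y + y ) ) >= 10

Derivation:
post: x >= 10
stmt 6: x := z * x  -- replace 1 occurrence(s) of x with (z * x)
  => ( z * x ) >= 10
stmt 5: z := x + x  -- replace 1 occurrence(s) of z with (x + x)
  => ( ( x + x ) * x ) >= 10
stmt 4: y := y * z  -- replace 0 occurrence(s) of y with (y * z)
  => ( ( x + x ) * x ) >= 10
stmt 3: z := y - y  -- replace 0 occurrence(s) of z with (y - y)
  => ( ( x + x ) * x ) >= 10
stmt 2: x := y + y  -- replace 3 occurrence(s) of x with (y + y)
  => ( ( ( y + y ) + ( y + y ) ) * ( y + y ) ) >= 10
stmt 1: x := z + x  -- replace 0 occurrence(s) of x with (z + x)
  => ( ( ( y + y ) + ( y + y ) ) * ( y + y ) ) >= 10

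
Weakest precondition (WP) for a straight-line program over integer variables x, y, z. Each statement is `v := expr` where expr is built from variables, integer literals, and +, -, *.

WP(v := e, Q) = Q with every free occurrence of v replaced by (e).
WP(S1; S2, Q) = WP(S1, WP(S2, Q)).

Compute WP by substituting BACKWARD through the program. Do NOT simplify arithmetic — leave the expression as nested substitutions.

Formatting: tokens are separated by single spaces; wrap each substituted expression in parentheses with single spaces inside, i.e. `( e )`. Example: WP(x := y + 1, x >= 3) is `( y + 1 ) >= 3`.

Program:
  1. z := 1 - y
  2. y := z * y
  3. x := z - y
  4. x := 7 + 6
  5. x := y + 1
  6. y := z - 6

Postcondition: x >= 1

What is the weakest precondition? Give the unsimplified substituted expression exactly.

post: x >= 1
stmt 6: y := z - 6  -- replace 0 occurrence(s) of y with (z - 6)
  => x >= 1
stmt 5: x := y + 1  -- replace 1 occurrence(s) of x with (y + 1)
  => ( y + 1 ) >= 1
stmt 4: x := 7 + 6  -- replace 0 occurrence(s) of x with (7 + 6)
  => ( y + 1 ) >= 1
stmt 3: x := z - y  -- replace 0 occurrence(s) of x with (z - y)
  => ( y + 1 ) >= 1
stmt 2: y := z * y  -- replace 1 occurrence(s) of y with (z * y)
  => ( ( z * y ) + 1 ) >= 1
stmt 1: z := 1 - y  -- replace 1 occurrence(s) of z with (1 - y)
  => ( ( ( 1 - y ) * y ) + 1 ) >= 1

Answer: ( ( ( 1 - y ) * y ) + 1 ) >= 1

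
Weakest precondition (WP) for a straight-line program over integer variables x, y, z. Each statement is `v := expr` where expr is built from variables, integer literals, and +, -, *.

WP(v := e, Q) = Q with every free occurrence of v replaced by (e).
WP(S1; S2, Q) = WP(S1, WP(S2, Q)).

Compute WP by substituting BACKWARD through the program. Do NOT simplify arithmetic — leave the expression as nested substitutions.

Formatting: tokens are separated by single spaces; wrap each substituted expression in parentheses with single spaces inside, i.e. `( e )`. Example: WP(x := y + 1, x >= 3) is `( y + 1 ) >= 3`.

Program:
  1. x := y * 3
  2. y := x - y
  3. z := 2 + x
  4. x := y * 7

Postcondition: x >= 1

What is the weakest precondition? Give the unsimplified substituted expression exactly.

Answer: ( ( ( y * 3 ) - y ) * 7 ) >= 1

Derivation:
post: x >= 1
stmt 4: x := y * 7  -- replace 1 occurrence(s) of x with (y * 7)
  => ( y * 7 ) >= 1
stmt 3: z := 2 + x  -- replace 0 occurrence(s) of z with (2 + x)
  => ( y * 7 ) >= 1
stmt 2: y := x - y  -- replace 1 occurrence(s) of y with (x - y)
  => ( ( x - y ) * 7 ) >= 1
stmt 1: x := y * 3  -- replace 1 occurrence(s) of x with (y * 3)
  => ( ( ( y * 3 ) - y ) * 7 ) >= 1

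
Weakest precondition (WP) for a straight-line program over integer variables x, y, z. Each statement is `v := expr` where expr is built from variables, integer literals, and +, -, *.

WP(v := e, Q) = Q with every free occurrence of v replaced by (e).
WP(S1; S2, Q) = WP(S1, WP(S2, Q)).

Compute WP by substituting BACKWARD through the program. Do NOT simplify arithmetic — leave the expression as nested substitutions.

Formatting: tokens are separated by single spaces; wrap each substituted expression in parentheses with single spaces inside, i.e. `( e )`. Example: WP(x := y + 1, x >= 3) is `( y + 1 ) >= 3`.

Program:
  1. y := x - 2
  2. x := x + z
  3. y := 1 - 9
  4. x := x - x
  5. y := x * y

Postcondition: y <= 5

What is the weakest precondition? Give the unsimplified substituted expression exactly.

Answer: ( ( ( x + z ) - ( x + z ) ) * ( 1 - 9 ) ) <= 5

Derivation:
post: y <= 5
stmt 5: y := x * y  -- replace 1 occurrence(s) of y with (x * y)
  => ( x * y ) <= 5
stmt 4: x := x - x  -- replace 1 occurrence(s) of x with (x - x)
  => ( ( x - x ) * y ) <= 5
stmt 3: y := 1 - 9  -- replace 1 occurrence(s) of y with (1 - 9)
  => ( ( x - x ) * ( 1 - 9 ) ) <= 5
stmt 2: x := x + z  -- replace 2 occurrence(s) of x with (x + z)
  => ( ( ( x + z ) - ( x + z ) ) * ( 1 - 9 ) ) <= 5
stmt 1: y := x - 2  -- replace 0 occurrence(s) of y with (x - 2)
  => ( ( ( x + z ) - ( x + z ) ) * ( 1 - 9 ) ) <= 5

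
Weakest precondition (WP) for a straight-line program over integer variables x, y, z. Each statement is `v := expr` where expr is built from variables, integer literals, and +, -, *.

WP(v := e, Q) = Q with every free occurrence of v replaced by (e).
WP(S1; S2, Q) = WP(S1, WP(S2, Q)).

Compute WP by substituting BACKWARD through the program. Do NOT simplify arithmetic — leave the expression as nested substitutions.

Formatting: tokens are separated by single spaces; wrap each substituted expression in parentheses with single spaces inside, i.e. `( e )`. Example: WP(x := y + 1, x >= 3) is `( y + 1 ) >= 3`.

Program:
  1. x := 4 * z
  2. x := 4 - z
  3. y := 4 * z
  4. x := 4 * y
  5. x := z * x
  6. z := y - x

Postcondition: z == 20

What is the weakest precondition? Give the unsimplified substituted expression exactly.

Answer: ( ( 4 * z ) - ( z * ( 4 * ( 4 * z ) ) ) ) == 20

Derivation:
post: z == 20
stmt 6: z := y - x  -- replace 1 occurrence(s) of z with (y - x)
  => ( y - x ) == 20
stmt 5: x := z * x  -- replace 1 occurrence(s) of x with (z * x)
  => ( y - ( z * x ) ) == 20
stmt 4: x := 4 * y  -- replace 1 occurrence(s) of x with (4 * y)
  => ( y - ( z * ( 4 * y ) ) ) == 20
stmt 3: y := 4 * z  -- replace 2 occurrence(s) of y with (4 * z)
  => ( ( 4 * z ) - ( z * ( 4 * ( 4 * z ) ) ) ) == 20
stmt 2: x := 4 - z  -- replace 0 occurrence(s) of x with (4 - z)
  => ( ( 4 * z ) - ( z * ( 4 * ( 4 * z ) ) ) ) == 20
stmt 1: x := 4 * z  -- replace 0 occurrence(s) of x with (4 * z)
  => ( ( 4 * z ) - ( z * ( 4 * ( 4 * z ) ) ) ) == 20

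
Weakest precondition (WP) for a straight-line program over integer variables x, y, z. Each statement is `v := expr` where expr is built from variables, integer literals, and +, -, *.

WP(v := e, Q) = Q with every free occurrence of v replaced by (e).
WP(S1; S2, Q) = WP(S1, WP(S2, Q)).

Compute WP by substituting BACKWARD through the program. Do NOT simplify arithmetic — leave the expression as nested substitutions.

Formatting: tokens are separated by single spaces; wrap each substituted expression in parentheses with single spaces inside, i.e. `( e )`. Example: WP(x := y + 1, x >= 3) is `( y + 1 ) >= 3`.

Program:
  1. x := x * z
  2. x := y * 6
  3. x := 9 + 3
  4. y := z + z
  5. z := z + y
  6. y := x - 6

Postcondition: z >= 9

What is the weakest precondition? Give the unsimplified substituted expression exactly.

Answer: ( z + ( z + z ) ) >= 9

Derivation:
post: z >= 9
stmt 6: y := x - 6  -- replace 0 occurrence(s) of y with (x - 6)
  => z >= 9
stmt 5: z := z + y  -- replace 1 occurrence(s) of z with (z + y)
  => ( z + y ) >= 9
stmt 4: y := z + z  -- replace 1 occurrence(s) of y with (z + z)
  => ( z + ( z + z ) ) >= 9
stmt 3: x := 9 + 3  -- replace 0 occurrence(s) of x with (9 + 3)
  => ( z + ( z + z ) ) >= 9
stmt 2: x := y * 6  -- replace 0 occurrence(s) of x with (y * 6)
  => ( z + ( z + z ) ) >= 9
stmt 1: x := x * z  -- replace 0 occurrence(s) of x with (x * z)
  => ( z + ( z + z ) ) >= 9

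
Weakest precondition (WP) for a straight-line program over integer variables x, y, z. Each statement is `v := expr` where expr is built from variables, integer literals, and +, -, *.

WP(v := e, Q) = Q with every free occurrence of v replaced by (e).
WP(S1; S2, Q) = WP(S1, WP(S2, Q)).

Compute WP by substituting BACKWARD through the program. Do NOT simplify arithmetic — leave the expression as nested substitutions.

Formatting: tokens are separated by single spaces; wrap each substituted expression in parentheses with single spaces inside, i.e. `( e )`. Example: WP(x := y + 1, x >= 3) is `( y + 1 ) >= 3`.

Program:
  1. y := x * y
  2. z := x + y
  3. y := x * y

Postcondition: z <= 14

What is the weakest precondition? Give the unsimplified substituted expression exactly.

post: z <= 14
stmt 3: y := x * y  -- replace 0 occurrence(s) of y with (x * y)
  => z <= 14
stmt 2: z := x + y  -- replace 1 occurrence(s) of z with (x + y)
  => ( x + y ) <= 14
stmt 1: y := x * y  -- replace 1 occurrence(s) of y with (x * y)
  => ( x + ( x * y ) ) <= 14

Answer: ( x + ( x * y ) ) <= 14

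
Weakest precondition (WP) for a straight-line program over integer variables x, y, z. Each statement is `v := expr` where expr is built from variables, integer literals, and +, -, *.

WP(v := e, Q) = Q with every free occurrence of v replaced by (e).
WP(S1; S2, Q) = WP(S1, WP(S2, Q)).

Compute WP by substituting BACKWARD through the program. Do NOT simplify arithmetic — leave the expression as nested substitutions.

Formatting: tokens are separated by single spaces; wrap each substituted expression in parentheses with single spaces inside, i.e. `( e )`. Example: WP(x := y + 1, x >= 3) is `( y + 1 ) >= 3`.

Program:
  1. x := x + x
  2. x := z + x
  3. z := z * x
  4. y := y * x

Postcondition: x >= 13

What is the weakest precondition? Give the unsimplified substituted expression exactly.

post: x >= 13
stmt 4: y := y * x  -- replace 0 occurrence(s) of y with (y * x)
  => x >= 13
stmt 3: z := z * x  -- replace 0 occurrence(s) of z with (z * x)
  => x >= 13
stmt 2: x := z + x  -- replace 1 occurrence(s) of x with (z + x)
  => ( z + x ) >= 13
stmt 1: x := x + x  -- replace 1 occurrence(s) of x with (x + x)
  => ( z + ( x + x ) ) >= 13

Answer: ( z + ( x + x ) ) >= 13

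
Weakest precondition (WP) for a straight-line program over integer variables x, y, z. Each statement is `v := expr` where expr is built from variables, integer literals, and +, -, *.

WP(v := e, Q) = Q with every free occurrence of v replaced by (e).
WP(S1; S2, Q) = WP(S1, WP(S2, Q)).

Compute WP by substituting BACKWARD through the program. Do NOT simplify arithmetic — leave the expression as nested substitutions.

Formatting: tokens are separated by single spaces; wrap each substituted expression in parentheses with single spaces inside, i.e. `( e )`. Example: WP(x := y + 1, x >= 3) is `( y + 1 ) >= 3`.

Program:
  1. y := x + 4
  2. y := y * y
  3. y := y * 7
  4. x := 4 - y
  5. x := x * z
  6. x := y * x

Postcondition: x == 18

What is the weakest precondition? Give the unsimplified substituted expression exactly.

post: x == 18
stmt 6: x := y * x  -- replace 1 occurrence(s) of x with (y * x)
  => ( y * x ) == 18
stmt 5: x := x * z  -- replace 1 occurrence(s) of x with (x * z)
  => ( y * ( x * z ) ) == 18
stmt 4: x := 4 - y  -- replace 1 occurrence(s) of x with (4 - y)
  => ( y * ( ( 4 - y ) * z ) ) == 18
stmt 3: y := y * 7  -- replace 2 occurrence(s) of y with (y * 7)
  => ( ( y * 7 ) * ( ( 4 - ( y * 7 ) ) * z ) ) == 18
stmt 2: y := y * y  -- replace 2 occurrence(s) of y with (y * y)
  => ( ( ( y * y ) * 7 ) * ( ( 4 - ( ( y * y ) * 7 ) ) * z ) ) == 18
stmt 1: y := x + 4  -- replace 4 occurrence(s) of y with (x + 4)
  => ( ( ( ( x + 4 ) * ( x + 4 ) ) * 7 ) * ( ( 4 - ( ( ( x + 4 ) * ( x + 4 ) ) * 7 ) ) * z ) ) == 18

Answer: ( ( ( ( x + 4 ) * ( x + 4 ) ) * 7 ) * ( ( 4 - ( ( ( x + 4 ) * ( x + 4 ) ) * 7 ) ) * z ) ) == 18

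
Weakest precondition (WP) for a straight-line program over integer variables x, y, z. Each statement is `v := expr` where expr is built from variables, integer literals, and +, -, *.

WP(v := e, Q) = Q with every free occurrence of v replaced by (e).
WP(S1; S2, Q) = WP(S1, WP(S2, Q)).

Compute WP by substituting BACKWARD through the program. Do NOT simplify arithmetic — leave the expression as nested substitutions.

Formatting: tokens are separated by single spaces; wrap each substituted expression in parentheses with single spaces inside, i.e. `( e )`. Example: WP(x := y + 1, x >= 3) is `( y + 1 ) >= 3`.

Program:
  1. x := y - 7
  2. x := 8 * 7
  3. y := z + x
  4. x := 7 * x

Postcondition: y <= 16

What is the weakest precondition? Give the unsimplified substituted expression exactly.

post: y <= 16
stmt 4: x := 7 * x  -- replace 0 occurrence(s) of x with (7 * x)
  => y <= 16
stmt 3: y := z + x  -- replace 1 occurrence(s) of y with (z + x)
  => ( z + x ) <= 16
stmt 2: x := 8 * 7  -- replace 1 occurrence(s) of x with (8 * 7)
  => ( z + ( 8 * 7 ) ) <= 16
stmt 1: x := y - 7  -- replace 0 occurrence(s) of x with (y - 7)
  => ( z + ( 8 * 7 ) ) <= 16

Answer: ( z + ( 8 * 7 ) ) <= 16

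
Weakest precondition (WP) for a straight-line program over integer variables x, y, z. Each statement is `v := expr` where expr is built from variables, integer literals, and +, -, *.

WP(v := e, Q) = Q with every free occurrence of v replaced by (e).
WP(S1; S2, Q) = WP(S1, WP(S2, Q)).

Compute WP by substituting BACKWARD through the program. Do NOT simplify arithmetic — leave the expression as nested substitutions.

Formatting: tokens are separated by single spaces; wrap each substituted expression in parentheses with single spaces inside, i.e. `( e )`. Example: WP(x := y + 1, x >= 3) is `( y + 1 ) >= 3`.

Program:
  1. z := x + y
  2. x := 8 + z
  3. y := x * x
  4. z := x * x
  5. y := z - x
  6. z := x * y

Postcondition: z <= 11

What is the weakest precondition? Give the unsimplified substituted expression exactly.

Answer: ( ( 8 + ( x + y ) ) * ( ( ( 8 + ( x + y ) ) * ( 8 + ( x + y ) ) ) - ( 8 + ( x + y ) ) ) ) <= 11

Derivation:
post: z <= 11
stmt 6: z := x * y  -- replace 1 occurrence(s) of z with (x * y)
  => ( x * y ) <= 11
stmt 5: y := z - x  -- replace 1 occurrence(s) of y with (z - x)
  => ( x * ( z - x ) ) <= 11
stmt 4: z := x * x  -- replace 1 occurrence(s) of z with (x * x)
  => ( x * ( ( x * x ) - x ) ) <= 11
stmt 3: y := x * x  -- replace 0 occurrence(s) of y with (x * x)
  => ( x * ( ( x * x ) - x ) ) <= 11
stmt 2: x := 8 + z  -- replace 4 occurrence(s) of x with (8 + z)
  => ( ( 8 + z ) * ( ( ( 8 + z ) * ( 8 + z ) ) - ( 8 + z ) ) ) <= 11
stmt 1: z := x + y  -- replace 4 occurrence(s) of z with (x + y)
  => ( ( 8 + ( x + y ) ) * ( ( ( 8 + ( x + y ) ) * ( 8 + ( x + y ) ) ) - ( 8 + ( x + y ) ) ) ) <= 11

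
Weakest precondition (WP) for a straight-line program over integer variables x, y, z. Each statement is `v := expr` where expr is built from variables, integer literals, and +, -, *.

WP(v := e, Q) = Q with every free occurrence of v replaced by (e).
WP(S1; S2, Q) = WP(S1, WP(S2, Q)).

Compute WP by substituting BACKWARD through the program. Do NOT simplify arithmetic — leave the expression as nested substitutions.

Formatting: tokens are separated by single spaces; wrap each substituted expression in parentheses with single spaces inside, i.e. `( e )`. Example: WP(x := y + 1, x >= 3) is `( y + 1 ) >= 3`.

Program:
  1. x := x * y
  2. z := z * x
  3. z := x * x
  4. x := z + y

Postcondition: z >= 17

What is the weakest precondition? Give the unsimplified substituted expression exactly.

post: z >= 17
stmt 4: x := z + y  -- replace 0 occurrence(s) of x with (z + y)
  => z >= 17
stmt 3: z := x * x  -- replace 1 occurrence(s) of z with (x * x)
  => ( x * x ) >= 17
stmt 2: z := z * x  -- replace 0 occurrence(s) of z with (z * x)
  => ( x * x ) >= 17
stmt 1: x := x * y  -- replace 2 occurrence(s) of x with (x * y)
  => ( ( x * y ) * ( x * y ) ) >= 17

Answer: ( ( x * y ) * ( x * y ) ) >= 17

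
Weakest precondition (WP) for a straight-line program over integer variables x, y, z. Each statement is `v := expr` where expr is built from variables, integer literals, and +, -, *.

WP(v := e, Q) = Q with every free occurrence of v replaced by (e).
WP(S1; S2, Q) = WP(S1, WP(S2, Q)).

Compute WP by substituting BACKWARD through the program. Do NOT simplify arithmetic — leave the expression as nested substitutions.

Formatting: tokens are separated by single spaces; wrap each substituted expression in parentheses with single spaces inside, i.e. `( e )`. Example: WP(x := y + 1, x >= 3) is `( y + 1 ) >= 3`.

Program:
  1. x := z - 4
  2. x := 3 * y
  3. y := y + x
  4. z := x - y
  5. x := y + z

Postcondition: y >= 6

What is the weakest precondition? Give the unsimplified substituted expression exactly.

Answer: ( y + ( 3 * y ) ) >= 6

Derivation:
post: y >= 6
stmt 5: x := y + z  -- replace 0 occurrence(s) of x with (y + z)
  => y >= 6
stmt 4: z := x - y  -- replace 0 occurrence(s) of z with (x - y)
  => y >= 6
stmt 3: y := y + x  -- replace 1 occurrence(s) of y with (y + x)
  => ( y + x ) >= 6
stmt 2: x := 3 * y  -- replace 1 occurrence(s) of x with (3 * y)
  => ( y + ( 3 * y ) ) >= 6
stmt 1: x := z - 4  -- replace 0 occurrence(s) of x with (z - 4)
  => ( y + ( 3 * y ) ) >= 6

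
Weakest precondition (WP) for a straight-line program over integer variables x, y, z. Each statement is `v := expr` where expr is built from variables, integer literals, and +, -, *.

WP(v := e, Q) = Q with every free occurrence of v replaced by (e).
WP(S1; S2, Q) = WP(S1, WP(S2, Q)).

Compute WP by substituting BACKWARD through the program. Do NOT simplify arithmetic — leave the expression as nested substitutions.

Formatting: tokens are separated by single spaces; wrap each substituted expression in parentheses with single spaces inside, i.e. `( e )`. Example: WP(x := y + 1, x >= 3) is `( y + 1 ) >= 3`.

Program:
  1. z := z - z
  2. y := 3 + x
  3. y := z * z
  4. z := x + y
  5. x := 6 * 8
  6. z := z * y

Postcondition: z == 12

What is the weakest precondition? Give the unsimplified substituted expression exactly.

post: z == 12
stmt 6: z := z * y  -- replace 1 occurrence(s) of z with (z * y)
  => ( z * y ) == 12
stmt 5: x := 6 * 8  -- replace 0 occurrence(s) of x with (6 * 8)
  => ( z * y ) == 12
stmt 4: z := x + y  -- replace 1 occurrence(s) of z with (x + y)
  => ( ( x + y ) * y ) == 12
stmt 3: y := z * z  -- replace 2 occurrence(s) of y with (z * z)
  => ( ( x + ( z * z ) ) * ( z * z ) ) == 12
stmt 2: y := 3 + x  -- replace 0 occurrence(s) of y with (3 + x)
  => ( ( x + ( z * z ) ) * ( z * z ) ) == 12
stmt 1: z := z - z  -- replace 4 occurrence(s) of z with (z - z)
  => ( ( x + ( ( z - z ) * ( z - z ) ) ) * ( ( z - z ) * ( z - z ) ) ) == 12

Answer: ( ( x + ( ( z - z ) * ( z - z ) ) ) * ( ( z - z ) * ( z - z ) ) ) == 12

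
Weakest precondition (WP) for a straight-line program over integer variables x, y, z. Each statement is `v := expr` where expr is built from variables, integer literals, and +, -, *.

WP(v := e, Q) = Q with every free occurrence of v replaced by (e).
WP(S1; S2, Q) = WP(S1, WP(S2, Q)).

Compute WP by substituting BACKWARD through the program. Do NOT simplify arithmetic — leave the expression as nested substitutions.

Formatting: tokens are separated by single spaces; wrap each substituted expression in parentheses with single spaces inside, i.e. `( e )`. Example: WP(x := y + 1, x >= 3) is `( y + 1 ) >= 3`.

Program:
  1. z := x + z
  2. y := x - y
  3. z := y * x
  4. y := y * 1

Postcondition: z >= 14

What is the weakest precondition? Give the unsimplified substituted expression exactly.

Answer: ( ( x - y ) * x ) >= 14

Derivation:
post: z >= 14
stmt 4: y := y * 1  -- replace 0 occurrence(s) of y with (y * 1)
  => z >= 14
stmt 3: z := y * x  -- replace 1 occurrence(s) of z with (y * x)
  => ( y * x ) >= 14
stmt 2: y := x - y  -- replace 1 occurrence(s) of y with (x - y)
  => ( ( x - y ) * x ) >= 14
stmt 1: z := x + z  -- replace 0 occurrence(s) of z with (x + z)
  => ( ( x - y ) * x ) >= 14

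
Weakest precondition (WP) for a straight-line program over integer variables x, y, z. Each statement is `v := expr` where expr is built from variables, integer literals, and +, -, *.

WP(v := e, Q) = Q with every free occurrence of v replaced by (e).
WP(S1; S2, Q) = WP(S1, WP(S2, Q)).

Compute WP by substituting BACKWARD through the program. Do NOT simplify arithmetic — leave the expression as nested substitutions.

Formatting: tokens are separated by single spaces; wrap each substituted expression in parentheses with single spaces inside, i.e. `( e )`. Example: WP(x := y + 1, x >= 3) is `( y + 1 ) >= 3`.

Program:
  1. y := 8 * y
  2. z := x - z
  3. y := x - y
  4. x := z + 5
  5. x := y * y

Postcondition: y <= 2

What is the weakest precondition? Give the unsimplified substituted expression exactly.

post: y <= 2
stmt 5: x := y * y  -- replace 0 occurrence(s) of x with (y * y)
  => y <= 2
stmt 4: x := z + 5  -- replace 0 occurrence(s) of x with (z + 5)
  => y <= 2
stmt 3: y := x - y  -- replace 1 occurrence(s) of y with (x - y)
  => ( x - y ) <= 2
stmt 2: z := x - z  -- replace 0 occurrence(s) of z with (x - z)
  => ( x - y ) <= 2
stmt 1: y := 8 * y  -- replace 1 occurrence(s) of y with (8 * y)
  => ( x - ( 8 * y ) ) <= 2

Answer: ( x - ( 8 * y ) ) <= 2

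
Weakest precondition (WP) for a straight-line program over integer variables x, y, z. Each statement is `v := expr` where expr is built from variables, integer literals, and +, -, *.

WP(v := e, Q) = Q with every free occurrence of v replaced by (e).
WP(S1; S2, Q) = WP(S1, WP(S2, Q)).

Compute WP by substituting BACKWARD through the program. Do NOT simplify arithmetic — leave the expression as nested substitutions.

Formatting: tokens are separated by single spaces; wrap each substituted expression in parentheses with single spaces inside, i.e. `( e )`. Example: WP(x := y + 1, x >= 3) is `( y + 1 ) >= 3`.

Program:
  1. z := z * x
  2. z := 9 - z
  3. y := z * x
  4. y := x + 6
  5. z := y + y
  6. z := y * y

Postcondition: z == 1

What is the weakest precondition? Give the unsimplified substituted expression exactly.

post: z == 1
stmt 6: z := y * y  -- replace 1 occurrence(s) of z with (y * y)
  => ( y * y ) == 1
stmt 5: z := y + y  -- replace 0 occurrence(s) of z with (y + y)
  => ( y * y ) == 1
stmt 4: y := x + 6  -- replace 2 occurrence(s) of y with (x + 6)
  => ( ( x + 6 ) * ( x + 6 ) ) == 1
stmt 3: y := z * x  -- replace 0 occurrence(s) of y with (z * x)
  => ( ( x + 6 ) * ( x + 6 ) ) == 1
stmt 2: z := 9 - z  -- replace 0 occurrence(s) of z with (9 - z)
  => ( ( x + 6 ) * ( x + 6 ) ) == 1
stmt 1: z := z * x  -- replace 0 occurrence(s) of z with (z * x)
  => ( ( x + 6 ) * ( x + 6 ) ) == 1

Answer: ( ( x + 6 ) * ( x + 6 ) ) == 1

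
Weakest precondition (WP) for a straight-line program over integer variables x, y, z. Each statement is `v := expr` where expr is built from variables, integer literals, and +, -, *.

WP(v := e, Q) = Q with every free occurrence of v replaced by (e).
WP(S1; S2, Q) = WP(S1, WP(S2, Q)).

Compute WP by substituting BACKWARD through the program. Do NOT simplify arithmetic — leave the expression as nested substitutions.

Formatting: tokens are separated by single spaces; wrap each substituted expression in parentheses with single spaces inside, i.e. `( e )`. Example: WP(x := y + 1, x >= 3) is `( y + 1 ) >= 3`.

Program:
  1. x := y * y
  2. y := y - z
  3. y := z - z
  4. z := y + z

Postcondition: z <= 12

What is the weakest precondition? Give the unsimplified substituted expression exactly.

post: z <= 12
stmt 4: z := y + z  -- replace 1 occurrence(s) of z with (y + z)
  => ( y + z ) <= 12
stmt 3: y := z - z  -- replace 1 occurrence(s) of y with (z - z)
  => ( ( z - z ) + z ) <= 12
stmt 2: y := y - z  -- replace 0 occurrence(s) of y with (y - z)
  => ( ( z - z ) + z ) <= 12
stmt 1: x := y * y  -- replace 0 occurrence(s) of x with (y * y)
  => ( ( z - z ) + z ) <= 12

Answer: ( ( z - z ) + z ) <= 12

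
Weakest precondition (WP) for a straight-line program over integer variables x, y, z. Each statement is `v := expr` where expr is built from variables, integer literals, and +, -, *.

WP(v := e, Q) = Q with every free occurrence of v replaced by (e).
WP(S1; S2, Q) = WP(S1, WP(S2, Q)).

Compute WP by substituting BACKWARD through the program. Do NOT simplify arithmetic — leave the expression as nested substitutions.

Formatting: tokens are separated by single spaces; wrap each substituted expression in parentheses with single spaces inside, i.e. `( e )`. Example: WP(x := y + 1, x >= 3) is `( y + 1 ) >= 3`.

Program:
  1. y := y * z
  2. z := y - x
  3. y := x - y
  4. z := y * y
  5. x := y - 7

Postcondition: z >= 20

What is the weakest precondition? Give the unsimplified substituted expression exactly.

Answer: ( ( x - ( y * z ) ) * ( x - ( y * z ) ) ) >= 20

Derivation:
post: z >= 20
stmt 5: x := y - 7  -- replace 0 occurrence(s) of x with (y - 7)
  => z >= 20
stmt 4: z := y * y  -- replace 1 occurrence(s) of z with (y * y)
  => ( y * y ) >= 20
stmt 3: y := x - y  -- replace 2 occurrence(s) of y with (x - y)
  => ( ( x - y ) * ( x - y ) ) >= 20
stmt 2: z := y - x  -- replace 0 occurrence(s) of z with (y - x)
  => ( ( x - y ) * ( x - y ) ) >= 20
stmt 1: y := y * z  -- replace 2 occurrence(s) of y with (y * z)
  => ( ( x - ( y * z ) ) * ( x - ( y * z ) ) ) >= 20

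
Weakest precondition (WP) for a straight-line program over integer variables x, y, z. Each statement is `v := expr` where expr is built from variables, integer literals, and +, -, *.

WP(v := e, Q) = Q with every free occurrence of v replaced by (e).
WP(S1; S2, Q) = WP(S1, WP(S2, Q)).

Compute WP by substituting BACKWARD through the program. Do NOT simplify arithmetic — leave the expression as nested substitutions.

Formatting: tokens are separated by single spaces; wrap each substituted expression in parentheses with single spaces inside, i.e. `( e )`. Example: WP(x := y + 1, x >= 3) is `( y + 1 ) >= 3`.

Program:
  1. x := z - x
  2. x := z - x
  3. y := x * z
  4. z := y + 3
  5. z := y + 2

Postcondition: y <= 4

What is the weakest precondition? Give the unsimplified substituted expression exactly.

post: y <= 4
stmt 5: z := y + 2  -- replace 0 occurrence(s) of z with (y + 2)
  => y <= 4
stmt 4: z := y + 3  -- replace 0 occurrence(s) of z with (y + 3)
  => y <= 4
stmt 3: y := x * z  -- replace 1 occurrence(s) of y with (x * z)
  => ( x * z ) <= 4
stmt 2: x := z - x  -- replace 1 occurrence(s) of x with (z - x)
  => ( ( z - x ) * z ) <= 4
stmt 1: x := z - x  -- replace 1 occurrence(s) of x with (z - x)
  => ( ( z - ( z - x ) ) * z ) <= 4

Answer: ( ( z - ( z - x ) ) * z ) <= 4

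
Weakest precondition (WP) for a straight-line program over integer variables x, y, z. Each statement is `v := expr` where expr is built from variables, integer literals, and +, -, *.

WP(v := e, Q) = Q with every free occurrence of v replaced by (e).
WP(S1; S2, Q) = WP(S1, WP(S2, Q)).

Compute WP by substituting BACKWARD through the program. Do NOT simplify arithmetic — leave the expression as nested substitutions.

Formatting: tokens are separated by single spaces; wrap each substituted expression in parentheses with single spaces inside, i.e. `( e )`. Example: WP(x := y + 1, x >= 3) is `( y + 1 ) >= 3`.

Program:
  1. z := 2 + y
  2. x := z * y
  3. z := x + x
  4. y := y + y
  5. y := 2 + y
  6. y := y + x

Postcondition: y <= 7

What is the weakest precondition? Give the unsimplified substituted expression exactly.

Answer: ( ( 2 + ( y + y ) ) + ( ( 2 + y ) * y ) ) <= 7

Derivation:
post: y <= 7
stmt 6: y := y + x  -- replace 1 occurrence(s) of y with (y + x)
  => ( y + x ) <= 7
stmt 5: y := 2 + y  -- replace 1 occurrence(s) of y with (2 + y)
  => ( ( 2 + y ) + x ) <= 7
stmt 4: y := y + y  -- replace 1 occurrence(s) of y with (y + y)
  => ( ( 2 + ( y + y ) ) + x ) <= 7
stmt 3: z := x + x  -- replace 0 occurrence(s) of z with (x + x)
  => ( ( 2 + ( y + y ) ) + x ) <= 7
stmt 2: x := z * y  -- replace 1 occurrence(s) of x with (z * y)
  => ( ( 2 + ( y + y ) ) + ( z * y ) ) <= 7
stmt 1: z := 2 + y  -- replace 1 occurrence(s) of z with (2 + y)
  => ( ( 2 + ( y + y ) ) + ( ( 2 + y ) * y ) ) <= 7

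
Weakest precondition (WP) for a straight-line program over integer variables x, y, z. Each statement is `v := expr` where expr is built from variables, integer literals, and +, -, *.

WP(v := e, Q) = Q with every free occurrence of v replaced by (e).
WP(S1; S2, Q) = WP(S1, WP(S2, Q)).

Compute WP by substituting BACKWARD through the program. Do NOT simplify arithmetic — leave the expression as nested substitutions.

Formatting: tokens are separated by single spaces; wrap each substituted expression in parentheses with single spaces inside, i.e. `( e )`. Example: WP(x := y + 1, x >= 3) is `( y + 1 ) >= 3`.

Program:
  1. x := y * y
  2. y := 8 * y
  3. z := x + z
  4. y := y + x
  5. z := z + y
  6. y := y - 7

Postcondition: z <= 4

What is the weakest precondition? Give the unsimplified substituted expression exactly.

post: z <= 4
stmt 6: y := y - 7  -- replace 0 occurrence(s) of y with (y - 7)
  => z <= 4
stmt 5: z := z + y  -- replace 1 occurrence(s) of z with (z + y)
  => ( z + y ) <= 4
stmt 4: y := y + x  -- replace 1 occurrence(s) of y with (y + x)
  => ( z + ( y + x ) ) <= 4
stmt 3: z := x + z  -- replace 1 occurrence(s) of z with (x + z)
  => ( ( x + z ) + ( y + x ) ) <= 4
stmt 2: y := 8 * y  -- replace 1 occurrence(s) of y with (8 * y)
  => ( ( x + z ) + ( ( 8 * y ) + x ) ) <= 4
stmt 1: x := y * y  -- replace 2 occurrence(s) of x with (y * y)
  => ( ( ( y * y ) + z ) + ( ( 8 * y ) + ( y * y ) ) ) <= 4

Answer: ( ( ( y * y ) + z ) + ( ( 8 * y ) + ( y * y ) ) ) <= 4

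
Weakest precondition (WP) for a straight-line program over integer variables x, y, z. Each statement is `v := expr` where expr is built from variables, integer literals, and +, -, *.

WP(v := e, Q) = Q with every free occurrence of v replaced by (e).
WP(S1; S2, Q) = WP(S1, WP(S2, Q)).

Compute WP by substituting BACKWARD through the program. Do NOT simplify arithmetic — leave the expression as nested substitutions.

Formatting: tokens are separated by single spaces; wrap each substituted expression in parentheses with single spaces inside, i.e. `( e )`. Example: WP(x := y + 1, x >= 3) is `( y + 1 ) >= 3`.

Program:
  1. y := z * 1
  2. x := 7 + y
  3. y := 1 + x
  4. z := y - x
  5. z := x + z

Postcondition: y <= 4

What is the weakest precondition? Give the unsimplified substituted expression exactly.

Answer: ( 1 + ( 7 + ( z * 1 ) ) ) <= 4

Derivation:
post: y <= 4
stmt 5: z := x + z  -- replace 0 occurrence(s) of z with (x + z)
  => y <= 4
stmt 4: z := y - x  -- replace 0 occurrence(s) of z with (y - x)
  => y <= 4
stmt 3: y := 1 + x  -- replace 1 occurrence(s) of y with (1 + x)
  => ( 1 + x ) <= 4
stmt 2: x := 7 + y  -- replace 1 occurrence(s) of x with (7 + y)
  => ( 1 + ( 7 + y ) ) <= 4
stmt 1: y := z * 1  -- replace 1 occurrence(s) of y with (z * 1)
  => ( 1 + ( 7 + ( z * 1 ) ) ) <= 4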